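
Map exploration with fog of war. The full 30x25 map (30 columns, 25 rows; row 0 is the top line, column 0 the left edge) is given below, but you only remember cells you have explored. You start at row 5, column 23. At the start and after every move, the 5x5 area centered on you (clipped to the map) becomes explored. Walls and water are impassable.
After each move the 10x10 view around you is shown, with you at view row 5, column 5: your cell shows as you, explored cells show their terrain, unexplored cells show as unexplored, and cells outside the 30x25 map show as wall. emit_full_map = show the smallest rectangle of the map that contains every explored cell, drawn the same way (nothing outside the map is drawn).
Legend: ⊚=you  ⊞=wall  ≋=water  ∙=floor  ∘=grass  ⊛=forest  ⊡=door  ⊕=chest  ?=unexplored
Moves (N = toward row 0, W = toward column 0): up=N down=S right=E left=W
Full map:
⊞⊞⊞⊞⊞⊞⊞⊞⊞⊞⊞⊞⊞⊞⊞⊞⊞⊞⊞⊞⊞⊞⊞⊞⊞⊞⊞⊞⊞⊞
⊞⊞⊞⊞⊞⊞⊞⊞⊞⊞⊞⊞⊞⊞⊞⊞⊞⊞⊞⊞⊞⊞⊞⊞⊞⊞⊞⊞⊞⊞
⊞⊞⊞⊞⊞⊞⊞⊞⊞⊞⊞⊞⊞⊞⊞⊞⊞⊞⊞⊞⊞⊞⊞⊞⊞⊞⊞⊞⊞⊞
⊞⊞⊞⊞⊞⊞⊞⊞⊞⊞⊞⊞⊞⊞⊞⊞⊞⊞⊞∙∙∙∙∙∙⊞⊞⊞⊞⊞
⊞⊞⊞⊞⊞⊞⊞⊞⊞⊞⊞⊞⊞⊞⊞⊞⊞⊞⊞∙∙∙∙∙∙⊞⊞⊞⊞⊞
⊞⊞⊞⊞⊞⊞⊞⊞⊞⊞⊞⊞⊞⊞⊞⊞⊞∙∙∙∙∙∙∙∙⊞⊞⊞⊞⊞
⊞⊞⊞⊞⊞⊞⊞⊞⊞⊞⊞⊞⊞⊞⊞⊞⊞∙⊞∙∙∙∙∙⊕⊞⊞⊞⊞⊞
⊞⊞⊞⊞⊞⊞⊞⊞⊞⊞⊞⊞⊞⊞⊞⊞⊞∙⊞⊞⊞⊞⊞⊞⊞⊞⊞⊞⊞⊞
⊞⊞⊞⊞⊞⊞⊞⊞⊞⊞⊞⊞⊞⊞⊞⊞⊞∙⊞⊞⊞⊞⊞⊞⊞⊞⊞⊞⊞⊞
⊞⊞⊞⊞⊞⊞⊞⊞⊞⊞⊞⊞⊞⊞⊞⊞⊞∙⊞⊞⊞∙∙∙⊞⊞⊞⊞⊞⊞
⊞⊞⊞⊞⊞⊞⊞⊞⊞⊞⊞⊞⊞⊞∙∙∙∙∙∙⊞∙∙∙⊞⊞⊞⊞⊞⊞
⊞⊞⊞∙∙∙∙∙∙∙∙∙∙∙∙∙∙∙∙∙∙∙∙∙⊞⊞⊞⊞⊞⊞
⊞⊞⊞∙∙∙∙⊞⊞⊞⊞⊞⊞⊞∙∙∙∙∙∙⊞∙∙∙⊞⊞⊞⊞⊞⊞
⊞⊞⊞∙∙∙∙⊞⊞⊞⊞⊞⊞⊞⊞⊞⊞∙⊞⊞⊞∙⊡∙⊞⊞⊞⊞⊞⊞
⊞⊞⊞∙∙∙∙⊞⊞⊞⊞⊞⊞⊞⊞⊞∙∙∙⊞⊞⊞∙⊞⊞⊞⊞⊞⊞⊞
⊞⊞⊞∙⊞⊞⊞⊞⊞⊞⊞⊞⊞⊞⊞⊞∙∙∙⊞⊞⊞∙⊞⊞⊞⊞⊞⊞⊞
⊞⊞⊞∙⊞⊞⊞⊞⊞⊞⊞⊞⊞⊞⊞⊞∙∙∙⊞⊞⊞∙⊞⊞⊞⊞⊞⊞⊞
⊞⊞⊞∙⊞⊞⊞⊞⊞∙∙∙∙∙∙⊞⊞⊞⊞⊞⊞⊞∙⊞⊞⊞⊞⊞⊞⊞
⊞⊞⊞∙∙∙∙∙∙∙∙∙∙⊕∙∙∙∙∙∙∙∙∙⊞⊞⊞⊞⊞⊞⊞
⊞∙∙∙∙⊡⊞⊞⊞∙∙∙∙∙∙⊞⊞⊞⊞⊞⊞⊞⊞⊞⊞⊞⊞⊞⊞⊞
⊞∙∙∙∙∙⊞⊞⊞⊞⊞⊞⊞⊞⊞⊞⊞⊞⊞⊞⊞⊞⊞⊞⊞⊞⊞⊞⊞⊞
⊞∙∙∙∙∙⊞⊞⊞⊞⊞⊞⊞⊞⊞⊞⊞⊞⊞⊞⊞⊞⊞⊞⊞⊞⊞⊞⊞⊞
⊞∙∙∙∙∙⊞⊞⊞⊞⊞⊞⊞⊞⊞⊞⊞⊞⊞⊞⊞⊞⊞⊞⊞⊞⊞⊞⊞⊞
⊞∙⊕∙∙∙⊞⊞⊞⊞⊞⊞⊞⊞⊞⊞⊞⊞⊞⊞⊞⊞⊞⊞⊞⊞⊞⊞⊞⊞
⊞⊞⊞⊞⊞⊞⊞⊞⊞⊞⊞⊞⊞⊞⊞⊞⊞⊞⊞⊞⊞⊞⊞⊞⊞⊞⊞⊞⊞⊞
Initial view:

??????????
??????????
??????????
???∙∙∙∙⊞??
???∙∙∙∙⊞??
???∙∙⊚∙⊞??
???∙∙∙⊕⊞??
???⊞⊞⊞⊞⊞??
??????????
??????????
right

??????????
??????????
??????????
??∙∙∙∙⊞⊞??
??∙∙∙∙⊞⊞??
??∙∙∙⊚⊞⊞??
??∙∙∙⊕⊞⊞??
??⊞⊞⊞⊞⊞⊞??
??????????
??????????

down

??????????
??????????
??∙∙∙∙⊞⊞??
??∙∙∙∙⊞⊞??
??∙∙∙∙⊞⊞??
??∙∙∙⊚⊞⊞??
??⊞⊞⊞⊞⊞⊞??
???⊞⊞⊞⊞⊞??
??????????
??????????

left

??????????
??????????
???∙∙∙∙⊞⊞?
???∙∙∙∙⊞⊞?
???∙∙∙∙⊞⊞?
???∙∙⊚⊕⊞⊞?
???⊞⊞⊞⊞⊞⊞?
???⊞⊞⊞⊞⊞⊞?
??????????
??????????

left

??????????
??????????
????∙∙∙∙⊞⊞
???∙∙∙∙∙⊞⊞
???∙∙∙∙∙⊞⊞
???∙∙⊚∙⊕⊞⊞
???⊞⊞⊞⊞⊞⊞⊞
???⊞⊞⊞⊞⊞⊞⊞
??????????
??????????

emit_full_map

?∙∙∙∙⊞⊞
∙∙∙∙∙⊞⊞
∙∙∙∙∙⊞⊞
∙∙⊚∙⊕⊞⊞
⊞⊞⊞⊞⊞⊞⊞
⊞⊞⊞⊞⊞⊞⊞

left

??????????
??????????
?????∙∙∙∙⊞
???∙∙∙∙∙∙⊞
???∙∙∙∙∙∙⊞
???∙∙⊚∙∙⊕⊞
???⊞⊞⊞⊞⊞⊞⊞
???⊞⊞⊞⊞⊞⊞⊞
??????????
??????????

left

??????????
??????????
??????∙∙∙∙
???⊞∙∙∙∙∙∙
???∙∙∙∙∙∙∙
???⊞∙⊚∙∙∙⊕
???⊞⊞⊞⊞⊞⊞⊞
???⊞⊞⊞⊞⊞⊞⊞
??????????
??????????

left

??????????
??????????
???????∙∙∙
???⊞⊞∙∙∙∙∙
???∙∙∙∙∙∙∙
???∙⊞⊚∙∙∙∙
???∙⊞⊞⊞⊞⊞⊞
???∙⊞⊞⊞⊞⊞⊞
??????????
??????????

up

??????????
??????????
??????????
???⊞⊞∙∙∙∙∙
???⊞⊞∙∙∙∙∙
???∙∙⊚∙∙∙∙
???∙⊞∙∙∙∙∙
???∙⊞⊞⊞⊞⊞⊞
???∙⊞⊞⊞⊞⊞⊞
??????????

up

⊞⊞⊞⊞⊞⊞⊞⊞⊞⊞
??????????
??????????
???⊞⊞⊞⊞⊞??
???⊞⊞∙∙∙∙∙
???⊞⊞⊚∙∙∙∙
???∙∙∙∙∙∙∙
???∙⊞∙∙∙∙∙
???∙⊞⊞⊞⊞⊞⊞
???∙⊞⊞⊞⊞⊞⊞

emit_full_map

⊞⊞⊞⊞⊞?????
⊞⊞∙∙∙∙∙∙⊞⊞
⊞⊞⊚∙∙∙∙∙⊞⊞
∙∙∙∙∙∙∙∙⊞⊞
∙⊞∙∙∙∙∙⊕⊞⊞
∙⊞⊞⊞⊞⊞⊞⊞⊞⊞
∙⊞⊞⊞⊞⊞⊞⊞⊞⊞

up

⊞⊞⊞⊞⊞⊞⊞⊞⊞⊞
⊞⊞⊞⊞⊞⊞⊞⊞⊞⊞
??????????
???⊞⊞⊞⊞⊞??
???⊞⊞⊞⊞⊞??
???⊞⊞⊚∙∙∙∙
???⊞⊞∙∙∙∙∙
???∙∙∙∙∙∙∙
???∙⊞∙∙∙∙∙
???∙⊞⊞⊞⊞⊞⊞

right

⊞⊞⊞⊞⊞⊞⊞⊞⊞⊞
⊞⊞⊞⊞⊞⊞⊞⊞⊞⊞
??????????
??⊞⊞⊞⊞⊞⊞??
??⊞⊞⊞⊞⊞⊞??
??⊞⊞∙⊚∙∙∙∙
??⊞⊞∙∙∙∙∙∙
??∙∙∙∙∙∙∙∙
??∙⊞∙∙∙∙∙⊕
??∙⊞⊞⊞⊞⊞⊞⊞

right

⊞⊞⊞⊞⊞⊞⊞⊞⊞⊞
⊞⊞⊞⊞⊞⊞⊞⊞⊞⊞
??????????
?⊞⊞⊞⊞⊞⊞⊞??
?⊞⊞⊞⊞⊞⊞⊞??
?⊞⊞∙∙⊚∙∙∙⊞
?⊞⊞∙∙∙∙∙∙⊞
?∙∙∙∙∙∙∙∙⊞
?∙⊞∙∙∙∙∙⊕⊞
?∙⊞⊞⊞⊞⊞⊞⊞⊞

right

⊞⊞⊞⊞⊞⊞⊞⊞⊞⊞
⊞⊞⊞⊞⊞⊞⊞⊞⊞⊞
??????????
⊞⊞⊞⊞⊞⊞⊞⊞??
⊞⊞⊞⊞⊞⊞⊞⊞??
⊞⊞∙∙∙⊚∙∙⊞⊞
⊞⊞∙∙∙∙∙∙⊞⊞
∙∙∙∙∙∙∙∙⊞⊞
∙⊞∙∙∙∙∙⊕⊞⊞
∙⊞⊞⊞⊞⊞⊞⊞⊞⊞

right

⊞⊞⊞⊞⊞⊞⊞⊞⊞⊞
⊞⊞⊞⊞⊞⊞⊞⊞⊞⊞
??????????
⊞⊞⊞⊞⊞⊞⊞⊞??
⊞⊞⊞⊞⊞⊞⊞⊞??
⊞∙∙∙∙⊚∙⊞⊞?
⊞∙∙∙∙∙∙⊞⊞?
∙∙∙∙∙∙∙⊞⊞?
⊞∙∙∙∙∙⊕⊞⊞?
⊞⊞⊞⊞⊞⊞⊞⊞⊞?

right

⊞⊞⊞⊞⊞⊞⊞⊞⊞⊞
⊞⊞⊞⊞⊞⊞⊞⊞⊞⊞
??????????
⊞⊞⊞⊞⊞⊞⊞⊞??
⊞⊞⊞⊞⊞⊞⊞⊞??
∙∙∙∙∙⊚⊞⊞??
∙∙∙∙∙∙⊞⊞??
∙∙∙∙∙∙⊞⊞??
∙∙∙∙∙⊕⊞⊞??
⊞⊞⊞⊞⊞⊞⊞⊞??

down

⊞⊞⊞⊞⊞⊞⊞⊞⊞⊞
??????????
⊞⊞⊞⊞⊞⊞⊞⊞??
⊞⊞⊞⊞⊞⊞⊞⊞??
∙∙∙∙∙∙⊞⊞??
∙∙∙∙∙⊚⊞⊞??
∙∙∙∙∙∙⊞⊞??
∙∙∙∙∙⊕⊞⊞??
⊞⊞⊞⊞⊞⊞⊞⊞??
⊞⊞⊞⊞⊞⊞⊞⊞??

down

??????????
⊞⊞⊞⊞⊞⊞⊞⊞??
⊞⊞⊞⊞⊞⊞⊞⊞??
∙∙∙∙∙∙⊞⊞??
∙∙∙∙∙∙⊞⊞??
∙∙∙∙∙⊚⊞⊞??
∙∙∙∙∙⊕⊞⊞??
⊞⊞⊞⊞⊞⊞⊞⊞??
⊞⊞⊞⊞⊞⊞⊞⊞??
??????????

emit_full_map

⊞⊞⊞⊞⊞⊞⊞⊞⊞⊞
⊞⊞⊞⊞⊞⊞⊞⊞⊞⊞
⊞⊞∙∙∙∙∙∙⊞⊞
⊞⊞∙∙∙∙∙∙⊞⊞
∙∙∙∙∙∙∙⊚⊞⊞
∙⊞∙∙∙∙∙⊕⊞⊞
∙⊞⊞⊞⊞⊞⊞⊞⊞⊞
∙⊞⊞⊞⊞⊞⊞⊞⊞⊞

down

⊞⊞⊞⊞⊞⊞⊞⊞??
⊞⊞⊞⊞⊞⊞⊞⊞??
∙∙∙∙∙∙⊞⊞??
∙∙∙∙∙∙⊞⊞??
∙∙∙∙∙∙⊞⊞??
∙∙∙∙∙⊚⊞⊞??
⊞⊞⊞⊞⊞⊞⊞⊞??
⊞⊞⊞⊞⊞⊞⊞⊞??
??????????
??????????

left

⊞⊞⊞⊞⊞⊞⊞⊞⊞?
⊞⊞⊞⊞⊞⊞⊞⊞⊞?
⊞∙∙∙∙∙∙⊞⊞?
⊞∙∙∙∙∙∙⊞⊞?
∙∙∙∙∙∙∙⊞⊞?
⊞∙∙∙∙⊚⊕⊞⊞?
⊞⊞⊞⊞⊞⊞⊞⊞⊞?
⊞⊞⊞⊞⊞⊞⊞⊞⊞?
??????????
??????????

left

⊞⊞⊞⊞⊞⊞⊞⊞⊞⊞
⊞⊞⊞⊞⊞⊞⊞⊞⊞⊞
⊞⊞∙∙∙∙∙∙⊞⊞
⊞⊞∙∙∙∙∙∙⊞⊞
∙∙∙∙∙∙∙∙⊞⊞
∙⊞∙∙∙⊚∙⊕⊞⊞
∙⊞⊞⊞⊞⊞⊞⊞⊞⊞
∙⊞⊞⊞⊞⊞⊞⊞⊞⊞
??????????
??????????

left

?⊞⊞⊞⊞⊞⊞⊞⊞⊞
?⊞⊞⊞⊞⊞⊞⊞⊞⊞
?⊞⊞∙∙∙∙∙∙⊞
?⊞⊞∙∙∙∙∙∙⊞
?∙∙∙∙∙∙∙∙⊞
?∙⊞∙∙⊚∙∙⊕⊞
?∙⊞⊞⊞⊞⊞⊞⊞⊞
?∙⊞⊞⊞⊞⊞⊞⊞⊞
??????????
??????????

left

??⊞⊞⊞⊞⊞⊞⊞⊞
??⊞⊞⊞⊞⊞⊞⊞⊞
??⊞⊞∙∙∙∙∙∙
??⊞⊞∙∙∙∙∙∙
??∙∙∙∙∙∙∙∙
??∙⊞∙⊚∙∙∙⊕
??∙⊞⊞⊞⊞⊞⊞⊞
??∙⊞⊞⊞⊞⊞⊞⊞
??????????
??????????

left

???⊞⊞⊞⊞⊞⊞⊞
???⊞⊞⊞⊞⊞⊞⊞
???⊞⊞∙∙∙∙∙
???⊞⊞∙∙∙∙∙
???∙∙∙∙∙∙∙
???∙⊞⊚∙∙∙∙
???∙⊞⊞⊞⊞⊞⊞
???∙⊞⊞⊞⊞⊞⊞
??????????
??????????

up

??????????
???⊞⊞⊞⊞⊞⊞⊞
???⊞⊞⊞⊞⊞⊞⊞
???⊞⊞∙∙∙∙∙
???⊞⊞∙∙∙∙∙
???∙∙⊚∙∙∙∙
???∙⊞∙∙∙∙∙
???∙⊞⊞⊞⊞⊞⊞
???∙⊞⊞⊞⊞⊞⊞
??????????

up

⊞⊞⊞⊞⊞⊞⊞⊞⊞⊞
??????????
???⊞⊞⊞⊞⊞⊞⊞
???⊞⊞⊞⊞⊞⊞⊞
???⊞⊞∙∙∙∙∙
???⊞⊞⊚∙∙∙∙
???∙∙∙∙∙∙∙
???∙⊞∙∙∙∙∙
???∙⊞⊞⊞⊞⊞⊞
???∙⊞⊞⊞⊞⊞⊞

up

⊞⊞⊞⊞⊞⊞⊞⊞⊞⊞
⊞⊞⊞⊞⊞⊞⊞⊞⊞⊞
??????????
???⊞⊞⊞⊞⊞⊞⊞
???⊞⊞⊞⊞⊞⊞⊞
???⊞⊞⊚∙∙∙∙
???⊞⊞∙∙∙∙∙
???∙∙∙∙∙∙∙
???∙⊞∙∙∙∙∙
???∙⊞⊞⊞⊞⊞⊞

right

⊞⊞⊞⊞⊞⊞⊞⊞⊞⊞
⊞⊞⊞⊞⊞⊞⊞⊞⊞⊞
??????????
??⊞⊞⊞⊞⊞⊞⊞⊞
??⊞⊞⊞⊞⊞⊞⊞⊞
??⊞⊞∙⊚∙∙∙∙
??⊞⊞∙∙∙∙∙∙
??∙∙∙∙∙∙∙∙
??∙⊞∙∙∙∙∙⊕
??∙⊞⊞⊞⊞⊞⊞⊞

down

⊞⊞⊞⊞⊞⊞⊞⊞⊞⊞
??????????
??⊞⊞⊞⊞⊞⊞⊞⊞
??⊞⊞⊞⊞⊞⊞⊞⊞
??⊞⊞∙∙∙∙∙∙
??⊞⊞∙⊚∙∙∙∙
??∙∙∙∙∙∙∙∙
??∙⊞∙∙∙∙∙⊕
??∙⊞⊞⊞⊞⊞⊞⊞
??∙⊞⊞⊞⊞⊞⊞⊞

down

??????????
??⊞⊞⊞⊞⊞⊞⊞⊞
??⊞⊞⊞⊞⊞⊞⊞⊞
??⊞⊞∙∙∙∙∙∙
??⊞⊞∙∙∙∙∙∙
??∙∙∙⊚∙∙∙∙
??∙⊞∙∙∙∙∙⊕
??∙⊞⊞⊞⊞⊞⊞⊞
??∙⊞⊞⊞⊞⊞⊞⊞
??????????

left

??????????
???⊞⊞⊞⊞⊞⊞⊞
???⊞⊞⊞⊞⊞⊞⊞
???⊞⊞∙∙∙∙∙
???⊞⊞∙∙∙∙∙
???∙∙⊚∙∙∙∙
???∙⊞∙∙∙∙∙
???∙⊞⊞⊞⊞⊞⊞
???∙⊞⊞⊞⊞⊞⊞
??????????

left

??????????
????⊞⊞⊞⊞⊞⊞
????⊞⊞⊞⊞⊞⊞
???⊞⊞⊞∙∙∙∙
???⊞⊞⊞∙∙∙∙
???⊞∙⊚∙∙∙∙
???⊞∙⊞∙∙∙∙
???⊞∙⊞⊞⊞⊞⊞
????∙⊞⊞⊞⊞⊞
??????????

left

??????????
?????⊞⊞⊞⊞⊞
?????⊞⊞⊞⊞⊞
???⊞⊞⊞⊞∙∙∙
???⊞⊞⊞⊞∙∙∙
???⊞⊞⊚∙∙∙∙
???⊞⊞∙⊞∙∙∙
???⊞⊞∙⊞⊞⊞⊞
?????∙⊞⊞⊞⊞
??????????

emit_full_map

??⊞⊞⊞⊞⊞⊞⊞⊞⊞⊞
??⊞⊞⊞⊞⊞⊞⊞⊞⊞⊞
⊞⊞⊞⊞∙∙∙∙∙∙⊞⊞
⊞⊞⊞⊞∙∙∙∙∙∙⊞⊞
⊞⊞⊚∙∙∙∙∙∙∙⊞⊞
⊞⊞∙⊞∙∙∙∙∙⊕⊞⊞
⊞⊞∙⊞⊞⊞⊞⊞⊞⊞⊞⊞
??∙⊞⊞⊞⊞⊞⊞⊞⊞⊞


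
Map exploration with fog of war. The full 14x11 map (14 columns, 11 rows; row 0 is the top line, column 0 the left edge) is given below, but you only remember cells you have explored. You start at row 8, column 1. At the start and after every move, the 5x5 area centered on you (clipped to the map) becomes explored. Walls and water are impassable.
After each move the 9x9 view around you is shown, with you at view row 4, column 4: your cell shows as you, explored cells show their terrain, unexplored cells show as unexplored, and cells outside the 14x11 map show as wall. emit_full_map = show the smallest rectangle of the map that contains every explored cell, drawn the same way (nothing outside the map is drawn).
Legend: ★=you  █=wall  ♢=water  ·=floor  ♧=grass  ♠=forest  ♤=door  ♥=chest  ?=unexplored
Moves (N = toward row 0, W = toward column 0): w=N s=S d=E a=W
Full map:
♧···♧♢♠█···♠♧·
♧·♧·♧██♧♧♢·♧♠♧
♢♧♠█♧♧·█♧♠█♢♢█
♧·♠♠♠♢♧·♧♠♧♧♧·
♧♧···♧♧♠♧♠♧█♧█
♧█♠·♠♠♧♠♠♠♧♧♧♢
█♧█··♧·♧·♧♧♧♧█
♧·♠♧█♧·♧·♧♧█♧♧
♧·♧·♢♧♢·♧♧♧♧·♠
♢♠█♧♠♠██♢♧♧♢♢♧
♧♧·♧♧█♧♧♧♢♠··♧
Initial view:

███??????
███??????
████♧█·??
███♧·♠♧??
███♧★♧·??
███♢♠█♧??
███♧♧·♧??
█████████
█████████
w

███??????
███??????
███♧█♠·??
████♧█·??
███♧★♠♧??
███♧·♧·??
███♢♠█♧??
███♧♧·♧??
█████████

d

██???????
██???????
██♧█♠·♠??
███♧█··??
██♧·★♧█??
██♧·♧·♢??
██♢♠█♧♠??
██♧♧·♧???
█████████

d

█????????
█????????
█♧█♠·♠♠??
██♧█··♧??
█♧·♠★█♧??
█♧·♧·♢♧??
█♢♠█♧♠♠??
█♧♧·♧????
█████████

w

█????????
█????????
█?♧···♧??
█♧█♠·♠♠??
██♧█★·♧??
█♧·♠♧█♧??
█♧·♧·♢♧??
█♢♠█♧♠♠??
█♧♧·♧????

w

█????????
█????????
█?·♠♠♠♢??
█?♧···♧??
█♧█♠★♠♠??
██♧█··♧??
█♧·♠♧█♧??
█♧·♧·♢♧??
█♢♠█♧♠♠??

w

█????????
█????????
█?♧♠█♧♧??
█?·♠♠♠♢??
█?♧·★·♧??
█♧█♠·♠♠??
██♧█··♧??
█♧·♠♧█♧??
█♧·♧·♢♧??

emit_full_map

?♧♠█♧♧
?·♠♠♠♢
?♧·★·♧
♧█♠·♠♠
█♧█··♧
♧·♠♧█♧
♧·♧·♢♧
♢♠█♧♠♠
♧♧·♧??

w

█████████
█????????
█?·♧·♧█??
█?♧♠█♧♧??
█?·♠★♠♢??
█?♧···♧??
█♧█♠·♠♠??
██♧█··♧??
█♧·♠♧█♧??

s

█????????
█?·♧·♧█??
█?♧♠█♧♧??
█?·♠♠♠♢??
█?♧·★·♧??
█♧█♠·♠♠??
██♧█··♧??
█♧·♠♧█♧??
█♧·♧·♢♧??

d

?????????
?·♧·♧█???
?♧♠█♧♧·??
?·♠♠♠♢♧??
?♧··★♧♧??
♧█♠·♠♠♧??
█♧█··♧·??
♧·♠♧█♧???
♧·♧·♢♧???

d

?????????
·♧·♧█????
♧♠█♧♧·█??
·♠♠♠♢♧·??
♧···★♧♠??
█♠·♠♠♧♠??
♧█··♧·♧??
·♠♧█♧????
·♧·♢♧????

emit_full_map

?·♧·♧█??
?♧♠█♧♧·█
?·♠♠♠♢♧·
?♧···★♧♠
♧█♠·♠♠♧♠
█♧█··♧·♧
♧·♠♧█♧??
♧·♧·♢♧??
♢♠█♧♠♠??
♧♧·♧????


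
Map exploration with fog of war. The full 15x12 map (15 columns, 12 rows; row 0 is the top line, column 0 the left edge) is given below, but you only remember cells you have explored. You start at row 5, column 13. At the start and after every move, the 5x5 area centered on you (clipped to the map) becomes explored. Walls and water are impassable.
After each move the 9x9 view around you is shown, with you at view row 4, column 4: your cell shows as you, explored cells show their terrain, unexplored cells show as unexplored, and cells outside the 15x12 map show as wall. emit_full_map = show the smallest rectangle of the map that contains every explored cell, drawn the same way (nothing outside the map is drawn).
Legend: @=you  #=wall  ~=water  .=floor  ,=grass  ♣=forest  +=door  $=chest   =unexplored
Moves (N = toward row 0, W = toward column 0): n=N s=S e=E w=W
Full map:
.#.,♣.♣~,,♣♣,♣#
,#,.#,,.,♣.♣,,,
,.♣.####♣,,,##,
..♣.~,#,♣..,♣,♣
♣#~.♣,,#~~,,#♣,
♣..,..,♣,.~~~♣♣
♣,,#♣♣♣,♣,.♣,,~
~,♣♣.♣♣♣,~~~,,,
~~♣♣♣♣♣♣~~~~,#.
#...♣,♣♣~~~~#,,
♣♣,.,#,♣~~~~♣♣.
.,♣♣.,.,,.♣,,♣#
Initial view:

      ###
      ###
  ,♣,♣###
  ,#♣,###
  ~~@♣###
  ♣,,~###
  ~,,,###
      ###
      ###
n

      ###
      ###
  ,##,###
  ,♣,♣###
  ,#@,###
  ~~♣♣###
  ♣,,~###
  ~,,,###
      ###

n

#########
      ###
  ♣,,,###
  ,##,###
  ,♣@♣###
  ,#♣,###
  ~~♣♣###
  ♣,,~###
  ~,,,###

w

#########
       ##
  .♣,,,##
  ,,##,##
  .,@,♣##
  ,,#♣,##
  ~~~♣♣##
   ♣,,~##
   ~,,,##

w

#########
        #
  ♣.♣,,,#
  ,,,##,#
  ..@♣,♣#
  ~,,#♣,#
  .~~~♣♣#
    ♣,,~#
    ~,,,#

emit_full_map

♣.♣,,,
,,,##,
..@♣,♣
~,,#♣,
.~~~♣♣
  ♣,,~
  ~,,,

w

#########
         
  ,♣.♣,,,
  ♣,,,##,
  ♣.@,♣,♣
  ~~,,#♣,
  ,.~~~♣♣
     ♣,,~
     ~,,,

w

#########
         
  .,♣.♣,,
  #♣,,,##
  ,♣@.,♣,
  #~~,,#♣
  ♣,.~~~♣
      ♣,,
      ~,,

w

#########
         
  ,.,♣.♣,
  ##♣,,,#
  #,@..,♣
  ,#~~,,#
  ,♣,.~~~
       ♣,
       ~,

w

#########
         
  ,,.,♣.♣
  ###♣,,,
  ,#@♣..,
  ,,#~~,,
  .,♣,.~~
        ♣
        ~

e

#########
         
 ,,.,♣.♣,
 ###♣,,,#
 ,#,@..,♣
 ,,#~~,,#
 .,♣,.~~~
       ♣,
       ~,

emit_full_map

,,.,♣.♣,,,
###♣,,,##,
,#,@..,♣,♣
,,#~~,,#♣,
.,♣,.~~~♣♣
      ♣,,~
      ~,,,

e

#########
         
,,.,♣.♣,,
###♣,,,##
,#,♣@.,♣,
,,#~~,,#♣
.,♣,.~~~♣
      ♣,,
      ~,,

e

#########
         
,.,♣.♣,,,
##♣,,,##,
#,♣.@,♣,♣
,#~~,,#♣,
,♣,.~~~♣♣
     ♣,,~
     ~,,,

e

#########
        #
.,♣.♣,,,#
#♣,,,##,#
,♣..@♣,♣#
#~~,,#♣,#
♣,.~~~♣♣#
    ♣,,~#
    ~,,,#

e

#########
       ##
,♣.♣,,,##
♣,,,##,##
♣..,@,♣##
~~,,#♣,##
,.~~~♣♣##
   ♣,,~##
   ~,,,##

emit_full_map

,,.,♣.♣,,,
###♣,,,##,
,#,♣..,@,♣
,,#~~,,#♣,
.,♣,.~~~♣♣
      ♣,,~
      ~,,,


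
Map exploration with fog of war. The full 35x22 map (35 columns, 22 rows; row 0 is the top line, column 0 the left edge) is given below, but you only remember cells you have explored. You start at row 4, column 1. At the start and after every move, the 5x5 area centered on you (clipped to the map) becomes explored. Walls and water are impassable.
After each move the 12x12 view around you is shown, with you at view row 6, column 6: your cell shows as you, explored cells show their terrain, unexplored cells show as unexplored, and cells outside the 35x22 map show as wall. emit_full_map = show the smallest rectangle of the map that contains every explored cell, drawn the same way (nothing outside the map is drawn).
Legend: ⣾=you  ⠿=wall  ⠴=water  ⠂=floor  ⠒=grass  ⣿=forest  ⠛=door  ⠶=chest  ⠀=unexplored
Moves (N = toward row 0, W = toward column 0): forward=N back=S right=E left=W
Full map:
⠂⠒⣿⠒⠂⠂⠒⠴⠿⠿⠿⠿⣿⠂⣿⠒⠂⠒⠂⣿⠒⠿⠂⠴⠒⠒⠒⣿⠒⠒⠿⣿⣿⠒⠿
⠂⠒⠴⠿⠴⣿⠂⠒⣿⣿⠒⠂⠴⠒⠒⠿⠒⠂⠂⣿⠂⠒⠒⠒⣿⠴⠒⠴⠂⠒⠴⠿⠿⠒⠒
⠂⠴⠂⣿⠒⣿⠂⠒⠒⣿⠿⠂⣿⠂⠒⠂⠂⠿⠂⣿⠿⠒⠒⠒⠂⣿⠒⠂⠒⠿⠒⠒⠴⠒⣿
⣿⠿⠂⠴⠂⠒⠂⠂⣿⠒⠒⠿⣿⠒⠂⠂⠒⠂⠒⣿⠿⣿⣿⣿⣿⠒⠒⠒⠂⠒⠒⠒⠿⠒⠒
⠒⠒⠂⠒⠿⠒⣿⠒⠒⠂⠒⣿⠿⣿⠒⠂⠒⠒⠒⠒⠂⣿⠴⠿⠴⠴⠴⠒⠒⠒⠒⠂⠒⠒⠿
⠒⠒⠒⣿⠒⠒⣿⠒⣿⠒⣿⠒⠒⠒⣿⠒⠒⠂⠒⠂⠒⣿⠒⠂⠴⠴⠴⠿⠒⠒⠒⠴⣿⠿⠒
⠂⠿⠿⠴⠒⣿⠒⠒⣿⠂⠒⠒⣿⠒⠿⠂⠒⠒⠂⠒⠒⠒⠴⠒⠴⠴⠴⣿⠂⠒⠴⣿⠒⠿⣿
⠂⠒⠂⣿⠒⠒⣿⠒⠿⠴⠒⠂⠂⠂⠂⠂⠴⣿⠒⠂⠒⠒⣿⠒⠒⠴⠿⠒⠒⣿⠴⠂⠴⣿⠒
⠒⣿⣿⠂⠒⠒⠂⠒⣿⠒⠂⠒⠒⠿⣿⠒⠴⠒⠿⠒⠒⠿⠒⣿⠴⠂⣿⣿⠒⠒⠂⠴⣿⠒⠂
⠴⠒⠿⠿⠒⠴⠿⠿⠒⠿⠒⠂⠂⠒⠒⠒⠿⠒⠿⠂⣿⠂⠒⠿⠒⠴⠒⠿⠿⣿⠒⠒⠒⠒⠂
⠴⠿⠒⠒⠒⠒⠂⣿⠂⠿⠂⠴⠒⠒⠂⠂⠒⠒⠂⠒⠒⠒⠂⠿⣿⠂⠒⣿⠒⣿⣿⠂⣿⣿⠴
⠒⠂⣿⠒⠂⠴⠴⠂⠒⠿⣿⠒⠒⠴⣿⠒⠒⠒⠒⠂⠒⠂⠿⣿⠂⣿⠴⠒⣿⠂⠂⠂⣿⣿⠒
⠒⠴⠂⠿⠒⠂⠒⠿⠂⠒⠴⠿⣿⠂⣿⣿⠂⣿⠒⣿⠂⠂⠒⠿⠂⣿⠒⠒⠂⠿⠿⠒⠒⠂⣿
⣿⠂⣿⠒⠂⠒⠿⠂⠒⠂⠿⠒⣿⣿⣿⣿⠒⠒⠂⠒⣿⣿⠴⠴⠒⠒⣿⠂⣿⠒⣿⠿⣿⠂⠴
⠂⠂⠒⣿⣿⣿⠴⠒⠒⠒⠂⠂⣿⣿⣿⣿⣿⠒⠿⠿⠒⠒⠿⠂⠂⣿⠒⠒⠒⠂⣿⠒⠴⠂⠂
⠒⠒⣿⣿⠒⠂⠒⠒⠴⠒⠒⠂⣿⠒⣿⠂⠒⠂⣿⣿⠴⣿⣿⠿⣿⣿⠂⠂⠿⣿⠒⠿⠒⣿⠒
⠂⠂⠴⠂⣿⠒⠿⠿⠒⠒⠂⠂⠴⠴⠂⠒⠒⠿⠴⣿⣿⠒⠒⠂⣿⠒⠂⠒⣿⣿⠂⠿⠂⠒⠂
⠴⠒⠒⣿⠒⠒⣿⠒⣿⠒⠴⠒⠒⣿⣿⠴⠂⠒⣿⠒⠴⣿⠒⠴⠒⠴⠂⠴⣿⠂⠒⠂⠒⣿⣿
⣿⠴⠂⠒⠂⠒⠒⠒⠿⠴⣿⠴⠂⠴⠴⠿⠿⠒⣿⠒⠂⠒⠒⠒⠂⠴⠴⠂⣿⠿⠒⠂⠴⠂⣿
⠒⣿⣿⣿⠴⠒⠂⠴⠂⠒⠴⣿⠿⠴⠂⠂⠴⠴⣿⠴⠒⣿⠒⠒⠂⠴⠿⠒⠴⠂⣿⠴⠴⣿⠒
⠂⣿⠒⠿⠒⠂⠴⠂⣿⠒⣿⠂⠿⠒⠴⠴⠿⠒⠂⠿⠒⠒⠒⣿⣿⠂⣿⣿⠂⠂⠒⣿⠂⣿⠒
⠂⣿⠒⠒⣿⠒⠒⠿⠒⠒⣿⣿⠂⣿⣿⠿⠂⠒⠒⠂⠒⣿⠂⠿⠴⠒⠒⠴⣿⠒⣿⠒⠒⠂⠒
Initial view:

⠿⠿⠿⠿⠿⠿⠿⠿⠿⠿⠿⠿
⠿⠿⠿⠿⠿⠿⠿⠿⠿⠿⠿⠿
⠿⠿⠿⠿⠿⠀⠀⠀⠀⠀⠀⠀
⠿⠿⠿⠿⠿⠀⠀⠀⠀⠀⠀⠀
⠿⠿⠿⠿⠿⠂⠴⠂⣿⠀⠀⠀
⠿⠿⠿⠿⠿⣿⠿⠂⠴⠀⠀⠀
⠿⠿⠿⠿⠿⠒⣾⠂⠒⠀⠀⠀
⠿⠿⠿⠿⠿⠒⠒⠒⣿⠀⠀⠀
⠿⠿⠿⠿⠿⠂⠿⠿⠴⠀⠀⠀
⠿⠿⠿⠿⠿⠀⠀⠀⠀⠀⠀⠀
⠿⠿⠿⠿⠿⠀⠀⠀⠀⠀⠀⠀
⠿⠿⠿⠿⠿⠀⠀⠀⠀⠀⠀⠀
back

⠿⠿⠿⠿⠿⠿⠿⠿⠿⠿⠿⠿
⠿⠿⠿⠿⠿⠀⠀⠀⠀⠀⠀⠀
⠿⠿⠿⠿⠿⠀⠀⠀⠀⠀⠀⠀
⠿⠿⠿⠿⠿⠂⠴⠂⣿⠀⠀⠀
⠿⠿⠿⠿⠿⣿⠿⠂⠴⠀⠀⠀
⠿⠿⠿⠿⠿⠒⠒⠂⠒⠀⠀⠀
⠿⠿⠿⠿⠿⠒⣾⠒⣿⠀⠀⠀
⠿⠿⠿⠿⠿⠂⠿⠿⠴⠀⠀⠀
⠿⠿⠿⠿⠿⠂⠒⠂⣿⠀⠀⠀
⠿⠿⠿⠿⠿⠀⠀⠀⠀⠀⠀⠀
⠿⠿⠿⠿⠿⠀⠀⠀⠀⠀⠀⠀
⠿⠿⠿⠿⠿⠀⠀⠀⠀⠀⠀⠀

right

⠿⠿⠿⠿⠿⠿⠿⠿⠿⠿⠿⠿
⠿⠿⠿⠿⠀⠀⠀⠀⠀⠀⠀⠀
⠿⠿⠿⠿⠀⠀⠀⠀⠀⠀⠀⠀
⠿⠿⠿⠿⠂⠴⠂⣿⠀⠀⠀⠀
⠿⠿⠿⠿⣿⠿⠂⠴⠂⠀⠀⠀
⠿⠿⠿⠿⠒⠒⠂⠒⠿⠀⠀⠀
⠿⠿⠿⠿⠒⠒⣾⣿⠒⠀⠀⠀
⠿⠿⠿⠿⠂⠿⠿⠴⠒⠀⠀⠀
⠿⠿⠿⠿⠂⠒⠂⣿⠒⠀⠀⠀
⠿⠿⠿⠿⠀⠀⠀⠀⠀⠀⠀⠀
⠿⠿⠿⠿⠀⠀⠀⠀⠀⠀⠀⠀
⠿⠿⠿⠿⠀⠀⠀⠀⠀⠀⠀⠀

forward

⠿⠿⠿⠿⠿⠿⠿⠿⠿⠿⠿⠿
⠿⠿⠿⠿⠿⠿⠿⠿⠿⠿⠿⠿
⠿⠿⠿⠿⠀⠀⠀⠀⠀⠀⠀⠀
⠿⠿⠿⠿⠀⠀⠀⠀⠀⠀⠀⠀
⠿⠿⠿⠿⠂⠴⠂⣿⠒⠀⠀⠀
⠿⠿⠿⠿⣿⠿⠂⠴⠂⠀⠀⠀
⠿⠿⠿⠿⠒⠒⣾⠒⠿⠀⠀⠀
⠿⠿⠿⠿⠒⠒⠒⣿⠒⠀⠀⠀
⠿⠿⠿⠿⠂⠿⠿⠴⠒⠀⠀⠀
⠿⠿⠿⠿⠂⠒⠂⣿⠒⠀⠀⠀
⠿⠿⠿⠿⠀⠀⠀⠀⠀⠀⠀⠀
⠿⠿⠿⠿⠀⠀⠀⠀⠀⠀⠀⠀

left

⠿⠿⠿⠿⠿⠿⠿⠿⠿⠿⠿⠿
⠿⠿⠿⠿⠿⠿⠿⠿⠿⠿⠿⠿
⠿⠿⠿⠿⠿⠀⠀⠀⠀⠀⠀⠀
⠿⠿⠿⠿⠿⠀⠀⠀⠀⠀⠀⠀
⠿⠿⠿⠿⠿⠂⠴⠂⣿⠒⠀⠀
⠿⠿⠿⠿⠿⣿⠿⠂⠴⠂⠀⠀
⠿⠿⠿⠿⠿⠒⣾⠂⠒⠿⠀⠀
⠿⠿⠿⠿⠿⠒⠒⠒⣿⠒⠀⠀
⠿⠿⠿⠿⠿⠂⠿⠿⠴⠒⠀⠀
⠿⠿⠿⠿⠿⠂⠒⠂⣿⠒⠀⠀
⠿⠿⠿⠿⠿⠀⠀⠀⠀⠀⠀⠀
⠿⠿⠿⠿⠿⠀⠀⠀⠀⠀⠀⠀

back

⠿⠿⠿⠿⠿⠿⠿⠿⠿⠿⠿⠿
⠿⠿⠿⠿⠿⠀⠀⠀⠀⠀⠀⠀
⠿⠿⠿⠿⠿⠀⠀⠀⠀⠀⠀⠀
⠿⠿⠿⠿⠿⠂⠴⠂⣿⠒⠀⠀
⠿⠿⠿⠿⠿⣿⠿⠂⠴⠂⠀⠀
⠿⠿⠿⠿⠿⠒⠒⠂⠒⠿⠀⠀
⠿⠿⠿⠿⠿⠒⣾⠒⣿⠒⠀⠀
⠿⠿⠿⠿⠿⠂⠿⠿⠴⠒⠀⠀
⠿⠿⠿⠿⠿⠂⠒⠂⣿⠒⠀⠀
⠿⠿⠿⠿⠿⠀⠀⠀⠀⠀⠀⠀
⠿⠿⠿⠿⠿⠀⠀⠀⠀⠀⠀⠀
⠿⠿⠿⠿⠿⠀⠀⠀⠀⠀⠀⠀

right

⠿⠿⠿⠿⠿⠿⠿⠿⠿⠿⠿⠿
⠿⠿⠿⠿⠀⠀⠀⠀⠀⠀⠀⠀
⠿⠿⠿⠿⠀⠀⠀⠀⠀⠀⠀⠀
⠿⠿⠿⠿⠂⠴⠂⣿⠒⠀⠀⠀
⠿⠿⠿⠿⣿⠿⠂⠴⠂⠀⠀⠀
⠿⠿⠿⠿⠒⠒⠂⠒⠿⠀⠀⠀
⠿⠿⠿⠿⠒⠒⣾⣿⠒⠀⠀⠀
⠿⠿⠿⠿⠂⠿⠿⠴⠒⠀⠀⠀
⠿⠿⠿⠿⠂⠒⠂⣿⠒⠀⠀⠀
⠿⠿⠿⠿⠀⠀⠀⠀⠀⠀⠀⠀
⠿⠿⠿⠿⠀⠀⠀⠀⠀⠀⠀⠀
⠿⠿⠿⠿⠀⠀⠀⠀⠀⠀⠀⠀

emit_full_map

⠂⠴⠂⣿⠒
⣿⠿⠂⠴⠂
⠒⠒⠂⠒⠿
⠒⠒⣾⣿⠒
⠂⠿⠿⠴⠒
⠂⠒⠂⣿⠒

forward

⠿⠿⠿⠿⠿⠿⠿⠿⠿⠿⠿⠿
⠿⠿⠿⠿⠿⠿⠿⠿⠿⠿⠿⠿
⠿⠿⠿⠿⠀⠀⠀⠀⠀⠀⠀⠀
⠿⠿⠿⠿⠀⠀⠀⠀⠀⠀⠀⠀
⠿⠿⠿⠿⠂⠴⠂⣿⠒⠀⠀⠀
⠿⠿⠿⠿⣿⠿⠂⠴⠂⠀⠀⠀
⠿⠿⠿⠿⠒⠒⣾⠒⠿⠀⠀⠀
⠿⠿⠿⠿⠒⠒⠒⣿⠒⠀⠀⠀
⠿⠿⠿⠿⠂⠿⠿⠴⠒⠀⠀⠀
⠿⠿⠿⠿⠂⠒⠂⣿⠒⠀⠀⠀
⠿⠿⠿⠿⠀⠀⠀⠀⠀⠀⠀⠀
⠿⠿⠿⠿⠀⠀⠀⠀⠀⠀⠀⠀

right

⠿⠿⠿⠿⠿⠿⠿⠿⠿⠿⠿⠿
⠿⠿⠿⠿⠿⠿⠿⠿⠿⠿⠿⠿
⠿⠿⠿⠀⠀⠀⠀⠀⠀⠀⠀⠀
⠿⠿⠿⠀⠀⠀⠀⠀⠀⠀⠀⠀
⠿⠿⠿⠂⠴⠂⣿⠒⣿⠀⠀⠀
⠿⠿⠿⣿⠿⠂⠴⠂⠒⠀⠀⠀
⠿⠿⠿⠒⠒⠂⣾⠿⠒⠀⠀⠀
⠿⠿⠿⠒⠒⠒⣿⠒⠒⠀⠀⠀
⠿⠿⠿⠂⠿⠿⠴⠒⣿⠀⠀⠀
⠿⠿⠿⠂⠒⠂⣿⠒⠀⠀⠀⠀
⠿⠿⠿⠀⠀⠀⠀⠀⠀⠀⠀⠀
⠿⠿⠿⠀⠀⠀⠀⠀⠀⠀⠀⠀

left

⠿⠿⠿⠿⠿⠿⠿⠿⠿⠿⠿⠿
⠿⠿⠿⠿⠿⠿⠿⠿⠿⠿⠿⠿
⠿⠿⠿⠿⠀⠀⠀⠀⠀⠀⠀⠀
⠿⠿⠿⠿⠀⠀⠀⠀⠀⠀⠀⠀
⠿⠿⠿⠿⠂⠴⠂⣿⠒⣿⠀⠀
⠿⠿⠿⠿⣿⠿⠂⠴⠂⠒⠀⠀
⠿⠿⠿⠿⠒⠒⣾⠒⠿⠒⠀⠀
⠿⠿⠿⠿⠒⠒⠒⣿⠒⠒⠀⠀
⠿⠿⠿⠿⠂⠿⠿⠴⠒⣿⠀⠀
⠿⠿⠿⠿⠂⠒⠂⣿⠒⠀⠀⠀
⠿⠿⠿⠿⠀⠀⠀⠀⠀⠀⠀⠀
⠿⠿⠿⠿⠀⠀⠀⠀⠀⠀⠀⠀

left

⠿⠿⠿⠿⠿⠿⠿⠿⠿⠿⠿⠿
⠿⠿⠿⠿⠿⠿⠿⠿⠿⠿⠿⠿
⠿⠿⠿⠿⠿⠀⠀⠀⠀⠀⠀⠀
⠿⠿⠿⠿⠿⠀⠀⠀⠀⠀⠀⠀
⠿⠿⠿⠿⠿⠂⠴⠂⣿⠒⣿⠀
⠿⠿⠿⠿⠿⣿⠿⠂⠴⠂⠒⠀
⠿⠿⠿⠿⠿⠒⣾⠂⠒⠿⠒⠀
⠿⠿⠿⠿⠿⠒⠒⠒⣿⠒⠒⠀
⠿⠿⠿⠿⠿⠂⠿⠿⠴⠒⣿⠀
⠿⠿⠿⠿⠿⠂⠒⠂⣿⠒⠀⠀
⠿⠿⠿⠿⠿⠀⠀⠀⠀⠀⠀⠀
⠿⠿⠿⠿⠿⠀⠀⠀⠀⠀⠀⠀

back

⠿⠿⠿⠿⠿⠿⠿⠿⠿⠿⠿⠿
⠿⠿⠿⠿⠿⠀⠀⠀⠀⠀⠀⠀
⠿⠿⠿⠿⠿⠀⠀⠀⠀⠀⠀⠀
⠿⠿⠿⠿⠿⠂⠴⠂⣿⠒⣿⠀
⠿⠿⠿⠿⠿⣿⠿⠂⠴⠂⠒⠀
⠿⠿⠿⠿⠿⠒⠒⠂⠒⠿⠒⠀
⠿⠿⠿⠿⠿⠒⣾⠒⣿⠒⠒⠀
⠿⠿⠿⠿⠿⠂⠿⠿⠴⠒⣿⠀
⠿⠿⠿⠿⠿⠂⠒⠂⣿⠒⠀⠀
⠿⠿⠿⠿⠿⠀⠀⠀⠀⠀⠀⠀
⠿⠿⠿⠿⠿⠀⠀⠀⠀⠀⠀⠀
⠿⠿⠿⠿⠿⠀⠀⠀⠀⠀⠀⠀

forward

⠿⠿⠿⠿⠿⠿⠿⠿⠿⠿⠿⠿
⠿⠿⠿⠿⠿⠿⠿⠿⠿⠿⠿⠿
⠿⠿⠿⠿⠿⠀⠀⠀⠀⠀⠀⠀
⠿⠿⠿⠿⠿⠀⠀⠀⠀⠀⠀⠀
⠿⠿⠿⠿⠿⠂⠴⠂⣿⠒⣿⠀
⠿⠿⠿⠿⠿⣿⠿⠂⠴⠂⠒⠀
⠿⠿⠿⠿⠿⠒⣾⠂⠒⠿⠒⠀
⠿⠿⠿⠿⠿⠒⠒⠒⣿⠒⠒⠀
⠿⠿⠿⠿⠿⠂⠿⠿⠴⠒⣿⠀
⠿⠿⠿⠿⠿⠂⠒⠂⣿⠒⠀⠀
⠿⠿⠿⠿⠿⠀⠀⠀⠀⠀⠀⠀
⠿⠿⠿⠿⠿⠀⠀⠀⠀⠀⠀⠀

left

⠿⠿⠿⠿⠿⠿⠿⠿⠿⠿⠿⠿
⠿⠿⠿⠿⠿⠿⠿⠿⠿⠿⠿⠿
⠿⠿⠿⠿⠿⠿⠀⠀⠀⠀⠀⠀
⠿⠿⠿⠿⠿⠿⠀⠀⠀⠀⠀⠀
⠿⠿⠿⠿⠿⠿⠂⠴⠂⣿⠒⣿
⠿⠿⠿⠿⠿⠿⣿⠿⠂⠴⠂⠒
⠿⠿⠿⠿⠿⠿⣾⠒⠂⠒⠿⠒
⠿⠿⠿⠿⠿⠿⠒⠒⠒⣿⠒⠒
⠿⠿⠿⠿⠿⠿⠂⠿⠿⠴⠒⣿
⠿⠿⠿⠿⠿⠿⠂⠒⠂⣿⠒⠀
⠿⠿⠿⠿⠿⠿⠀⠀⠀⠀⠀⠀
⠿⠿⠿⠿⠿⠿⠀⠀⠀⠀⠀⠀

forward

⠿⠿⠿⠿⠿⠿⠿⠿⠿⠿⠿⠿
⠿⠿⠿⠿⠿⠿⠿⠿⠿⠿⠿⠿
⠿⠿⠿⠿⠿⠿⠿⠿⠿⠿⠿⠿
⠿⠿⠿⠿⠿⠿⠀⠀⠀⠀⠀⠀
⠿⠿⠿⠿⠿⠿⠂⠒⠴⠀⠀⠀
⠿⠿⠿⠿⠿⠿⠂⠴⠂⣿⠒⣿
⠿⠿⠿⠿⠿⠿⣾⠿⠂⠴⠂⠒
⠿⠿⠿⠿⠿⠿⠒⠒⠂⠒⠿⠒
⠿⠿⠿⠿⠿⠿⠒⠒⠒⣿⠒⠒
⠿⠿⠿⠿⠿⠿⠂⠿⠿⠴⠒⣿
⠿⠿⠿⠿⠿⠿⠂⠒⠂⣿⠒⠀
⠿⠿⠿⠿⠿⠿⠀⠀⠀⠀⠀⠀

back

⠿⠿⠿⠿⠿⠿⠿⠿⠿⠿⠿⠿
⠿⠿⠿⠿⠿⠿⠿⠿⠿⠿⠿⠿
⠿⠿⠿⠿⠿⠿⠀⠀⠀⠀⠀⠀
⠿⠿⠿⠿⠿⠿⠂⠒⠴⠀⠀⠀
⠿⠿⠿⠿⠿⠿⠂⠴⠂⣿⠒⣿
⠿⠿⠿⠿⠿⠿⣿⠿⠂⠴⠂⠒
⠿⠿⠿⠿⠿⠿⣾⠒⠂⠒⠿⠒
⠿⠿⠿⠿⠿⠿⠒⠒⠒⣿⠒⠒
⠿⠿⠿⠿⠿⠿⠂⠿⠿⠴⠒⣿
⠿⠿⠿⠿⠿⠿⠂⠒⠂⣿⠒⠀
⠿⠿⠿⠿⠿⠿⠀⠀⠀⠀⠀⠀
⠿⠿⠿⠿⠿⠿⠀⠀⠀⠀⠀⠀

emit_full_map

⠂⠒⠴⠀⠀⠀
⠂⠴⠂⣿⠒⣿
⣿⠿⠂⠴⠂⠒
⣾⠒⠂⠒⠿⠒
⠒⠒⠒⣿⠒⠒
⠂⠿⠿⠴⠒⣿
⠂⠒⠂⣿⠒⠀

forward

⠿⠿⠿⠿⠿⠿⠿⠿⠿⠿⠿⠿
⠿⠿⠿⠿⠿⠿⠿⠿⠿⠿⠿⠿
⠿⠿⠿⠿⠿⠿⠿⠿⠿⠿⠿⠿
⠿⠿⠿⠿⠿⠿⠀⠀⠀⠀⠀⠀
⠿⠿⠿⠿⠿⠿⠂⠒⠴⠀⠀⠀
⠿⠿⠿⠿⠿⠿⠂⠴⠂⣿⠒⣿
⠿⠿⠿⠿⠿⠿⣾⠿⠂⠴⠂⠒
⠿⠿⠿⠿⠿⠿⠒⠒⠂⠒⠿⠒
⠿⠿⠿⠿⠿⠿⠒⠒⠒⣿⠒⠒
⠿⠿⠿⠿⠿⠿⠂⠿⠿⠴⠒⣿
⠿⠿⠿⠿⠿⠿⠂⠒⠂⣿⠒⠀
⠿⠿⠿⠿⠿⠿⠀⠀⠀⠀⠀⠀

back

⠿⠿⠿⠿⠿⠿⠿⠿⠿⠿⠿⠿
⠿⠿⠿⠿⠿⠿⠿⠿⠿⠿⠿⠿
⠿⠿⠿⠿⠿⠿⠀⠀⠀⠀⠀⠀
⠿⠿⠿⠿⠿⠿⠂⠒⠴⠀⠀⠀
⠿⠿⠿⠿⠿⠿⠂⠴⠂⣿⠒⣿
⠿⠿⠿⠿⠿⠿⣿⠿⠂⠴⠂⠒
⠿⠿⠿⠿⠿⠿⣾⠒⠂⠒⠿⠒
⠿⠿⠿⠿⠿⠿⠒⠒⠒⣿⠒⠒
⠿⠿⠿⠿⠿⠿⠂⠿⠿⠴⠒⣿
⠿⠿⠿⠿⠿⠿⠂⠒⠂⣿⠒⠀
⠿⠿⠿⠿⠿⠿⠀⠀⠀⠀⠀⠀
⠿⠿⠿⠿⠿⠿⠀⠀⠀⠀⠀⠀

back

⠿⠿⠿⠿⠿⠿⠿⠿⠿⠿⠿⠿
⠿⠿⠿⠿⠿⠿⠀⠀⠀⠀⠀⠀
⠿⠿⠿⠿⠿⠿⠂⠒⠴⠀⠀⠀
⠿⠿⠿⠿⠿⠿⠂⠴⠂⣿⠒⣿
⠿⠿⠿⠿⠿⠿⣿⠿⠂⠴⠂⠒
⠿⠿⠿⠿⠿⠿⠒⠒⠂⠒⠿⠒
⠿⠿⠿⠿⠿⠿⣾⠒⠒⣿⠒⠒
⠿⠿⠿⠿⠿⠿⠂⠿⠿⠴⠒⣿
⠿⠿⠿⠿⠿⠿⠂⠒⠂⣿⠒⠀
⠿⠿⠿⠿⠿⠿⠀⠀⠀⠀⠀⠀
⠿⠿⠿⠿⠿⠿⠀⠀⠀⠀⠀⠀
⠿⠿⠿⠿⠿⠿⠀⠀⠀⠀⠀⠀


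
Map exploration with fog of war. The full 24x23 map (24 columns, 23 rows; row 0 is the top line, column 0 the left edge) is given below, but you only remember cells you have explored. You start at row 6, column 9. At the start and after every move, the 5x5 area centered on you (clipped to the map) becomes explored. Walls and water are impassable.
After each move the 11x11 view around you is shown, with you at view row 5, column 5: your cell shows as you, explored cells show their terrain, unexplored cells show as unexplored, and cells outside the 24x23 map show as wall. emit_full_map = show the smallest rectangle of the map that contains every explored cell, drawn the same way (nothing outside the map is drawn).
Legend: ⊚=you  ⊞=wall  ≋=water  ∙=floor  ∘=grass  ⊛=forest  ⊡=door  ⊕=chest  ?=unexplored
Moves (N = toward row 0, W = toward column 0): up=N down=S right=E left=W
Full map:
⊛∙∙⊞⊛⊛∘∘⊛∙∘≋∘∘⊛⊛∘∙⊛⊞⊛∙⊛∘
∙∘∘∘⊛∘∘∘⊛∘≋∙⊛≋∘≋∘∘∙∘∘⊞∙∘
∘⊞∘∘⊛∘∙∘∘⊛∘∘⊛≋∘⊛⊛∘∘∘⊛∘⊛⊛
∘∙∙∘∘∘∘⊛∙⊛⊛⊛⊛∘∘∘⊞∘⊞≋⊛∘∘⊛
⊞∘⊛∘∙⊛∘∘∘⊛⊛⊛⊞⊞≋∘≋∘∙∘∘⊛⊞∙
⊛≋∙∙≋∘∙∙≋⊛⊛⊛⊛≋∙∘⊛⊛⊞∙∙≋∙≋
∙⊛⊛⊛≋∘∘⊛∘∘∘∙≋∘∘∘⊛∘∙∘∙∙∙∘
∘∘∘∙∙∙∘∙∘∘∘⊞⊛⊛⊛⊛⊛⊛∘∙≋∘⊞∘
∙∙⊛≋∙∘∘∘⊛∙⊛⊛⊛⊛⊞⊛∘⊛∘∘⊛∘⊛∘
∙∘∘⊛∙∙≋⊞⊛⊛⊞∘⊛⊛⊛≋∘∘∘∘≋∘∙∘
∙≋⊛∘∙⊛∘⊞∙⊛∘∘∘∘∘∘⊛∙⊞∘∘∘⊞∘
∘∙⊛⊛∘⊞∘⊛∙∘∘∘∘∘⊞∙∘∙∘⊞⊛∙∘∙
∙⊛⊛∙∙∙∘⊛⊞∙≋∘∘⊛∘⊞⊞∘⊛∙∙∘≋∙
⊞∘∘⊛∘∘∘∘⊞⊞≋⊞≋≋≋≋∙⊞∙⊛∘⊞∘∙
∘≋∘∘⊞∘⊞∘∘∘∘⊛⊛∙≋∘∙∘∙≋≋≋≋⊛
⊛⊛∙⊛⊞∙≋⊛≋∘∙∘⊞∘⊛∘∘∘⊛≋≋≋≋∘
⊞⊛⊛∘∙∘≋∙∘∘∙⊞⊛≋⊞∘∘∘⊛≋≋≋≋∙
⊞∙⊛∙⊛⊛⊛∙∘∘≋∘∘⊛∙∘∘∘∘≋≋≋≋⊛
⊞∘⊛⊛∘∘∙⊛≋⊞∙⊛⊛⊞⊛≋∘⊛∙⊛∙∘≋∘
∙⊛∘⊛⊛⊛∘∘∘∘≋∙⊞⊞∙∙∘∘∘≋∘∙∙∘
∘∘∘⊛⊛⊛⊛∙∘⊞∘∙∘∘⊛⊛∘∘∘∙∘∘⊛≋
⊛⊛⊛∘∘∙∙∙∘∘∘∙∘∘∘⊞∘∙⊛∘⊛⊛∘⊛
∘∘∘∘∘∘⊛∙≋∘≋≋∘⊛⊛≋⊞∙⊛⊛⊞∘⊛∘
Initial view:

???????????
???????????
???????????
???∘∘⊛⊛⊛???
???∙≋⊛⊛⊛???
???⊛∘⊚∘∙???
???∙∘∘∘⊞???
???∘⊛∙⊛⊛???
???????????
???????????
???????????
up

???????????
???????????
???????????
???⊛∙⊛⊛⊛???
???∘∘⊛⊛⊛???
???∙≋⊚⊛⊛???
???⊛∘∘∘∙???
???∙∘∘∘⊞???
???∘⊛∙⊛⊛???
???????????
???????????

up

⊞⊞⊞⊞⊞⊞⊞⊞⊞⊞⊞
???????????
???????????
???∘∘⊛∘∘???
???⊛∙⊛⊛⊛???
???∘∘⊚⊛⊛???
???∙≋⊛⊛⊛???
???⊛∘∘∘∙???
???∙∘∘∘⊞???
???∘⊛∙⊛⊛???
???????????

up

⊞⊞⊞⊞⊞⊞⊞⊞⊞⊞⊞
⊞⊞⊞⊞⊞⊞⊞⊞⊞⊞⊞
???????????
???∘⊛∘≋∙???
???∘∘⊛∘∘???
???⊛∙⊚⊛⊛???
???∘∘⊛⊛⊛???
???∙≋⊛⊛⊛???
???⊛∘∘∘∙???
???∙∘∘∘⊞???
???∘⊛∙⊛⊛???

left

⊞⊞⊞⊞⊞⊞⊞⊞⊞⊞⊞
⊞⊞⊞⊞⊞⊞⊞⊞⊞⊞⊞
???????????
???∘∘⊛∘≋∙??
???∙∘∘⊛∘∘??
???∘⊛⊚⊛⊛⊛??
???∘∘∘⊛⊛⊛??
???∙∙≋⊛⊛⊛??
????⊛∘∘∘∙??
????∙∘∘∘⊞??
????∘⊛∙⊛⊛??

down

⊞⊞⊞⊞⊞⊞⊞⊞⊞⊞⊞
???????????
???∘∘⊛∘≋∙??
???∙∘∘⊛∘∘??
???∘⊛∙⊛⊛⊛??
???∘∘⊚⊛⊛⊛??
???∙∙≋⊛⊛⊛??
???∘⊛∘∘∘∙??
????∙∘∘∘⊞??
????∘⊛∙⊛⊛??
???????????

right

⊞⊞⊞⊞⊞⊞⊞⊞⊞⊞⊞
???????????
??∘∘⊛∘≋∙???
??∙∘∘⊛∘∘???
??∘⊛∙⊛⊛⊛???
??∘∘∘⊚⊛⊛???
??∙∙≋⊛⊛⊛???
??∘⊛∘∘∘∙???
???∙∘∘∘⊞???
???∘⊛∙⊛⊛???
???????????

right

⊞⊞⊞⊞⊞⊞⊞⊞⊞⊞⊞
???????????
?∘∘⊛∘≋∙????
?∙∘∘⊛∘∘⊛???
?∘⊛∙⊛⊛⊛⊛???
?∘∘∘⊛⊚⊛⊞???
?∙∙≋⊛⊛⊛⊛???
?∘⊛∘∘∘∙≋???
??∙∘∘∘⊞????
??∘⊛∙⊛⊛????
???????????

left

⊞⊞⊞⊞⊞⊞⊞⊞⊞⊞⊞
???????????
??∘∘⊛∘≋∙???
??∙∘∘⊛∘∘⊛??
??∘⊛∙⊛⊛⊛⊛??
??∘∘∘⊚⊛⊛⊞??
??∙∙≋⊛⊛⊛⊛??
??∘⊛∘∘∘∙≋??
???∙∘∘∘⊞???
???∘⊛∙⊛⊛???
???????????

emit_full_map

∘∘⊛∘≋∙?
∙∘∘⊛∘∘⊛
∘⊛∙⊛⊛⊛⊛
∘∘∘⊚⊛⊛⊞
∙∙≋⊛⊛⊛⊛
∘⊛∘∘∘∙≋
?∙∘∘∘⊞?
?∘⊛∙⊛⊛?

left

⊞⊞⊞⊞⊞⊞⊞⊞⊞⊞⊞
???????????
???∘∘⊛∘≋∙??
???∙∘∘⊛∘∘⊛?
???∘⊛∙⊛⊛⊛⊛?
???∘∘⊚⊛⊛⊛⊞?
???∙∙≋⊛⊛⊛⊛?
???∘⊛∘∘∘∙≋?
????∙∘∘∘⊞??
????∘⊛∙⊛⊛??
???????????

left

⊞⊞⊞⊞⊞⊞⊞⊞⊞⊞⊞
???????????
????∘∘⊛∘≋∙?
???∘∙∘∘⊛∘∘⊛
???∘∘⊛∙⊛⊛⊛⊛
???⊛∘⊚∘⊛⊛⊛⊞
???∘∙∙≋⊛⊛⊛⊛
???∘∘⊛∘∘∘∙≋
?????∙∘∘∘⊞?
?????∘⊛∙⊛⊛?
???????????

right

⊞⊞⊞⊞⊞⊞⊞⊞⊞⊞⊞
???????????
???∘∘⊛∘≋∙??
??∘∙∘∘⊛∘∘⊛?
??∘∘⊛∙⊛⊛⊛⊛?
??⊛∘∘⊚⊛⊛⊛⊞?
??∘∙∙≋⊛⊛⊛⊛?
??∘∘⊛∘∘∘∙≋?
????∙∘∘∘⊞??
????∘⊛∙⊛⊛??
???????????

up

⊞⊞⊞⊞⊞⊞⊞⊞⊞⊞⊞
⊞⊞⊞⊞⊞⊞⊞⊞⊞⊞⊞
???????????
???∘∘⊛∘≋∙??
??∘∙∘∘⊛∘∘⊛?
??∘∘⊛⊚⊛⊛⊛⊛?
??⊛∘∘∘⊛⊛⊛⊞?
??∘∙∙≋⊛⊛⊛⊛?
??∘∘⊛∘∘∘∙≋?
????∙∘∘∘⊞??
????∘⊛∙⊛⊛??

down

⊞⊞⊞⊞⊞⊞⊞⊞⊞⊞⊞
???????????
???∘∘⊛∘≋∙??
??∘∙∘∘⊛∘∘⊛?
??∘∘⊛∙⊛⊛⊛⊛?
??⊛∘∘⊚⊛⊛⊛⊞?
??∘∙∙≋⊛⊛⊛⊛?
??∘∘⊛∘∘∘∙≋?
????∙∘∘∘⊞??
????∘⊛∙⊛⊛??
???????????

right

⊞⊞⊞⊞⊞⊞⊞⊞⊞⊞⊞
???????????
??∘∘⊛∘≋∙???
?∘∙∘∘⊛∘∘⊛??
?∘∘⊛∙⊛⊛⊛⊛??
?⊛∘∘∘⊚⊛⊛⊞??
?∘∙∙≋⊛⊛⊛⊛??
?∘∘⊛∘∘∘∙≋??
???∙∘∘∘⊞???
???∘⊛∙⊛⊛???
???????????

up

⊞⊞⊞⊞⊞⊞⊞⊞⊞⊞⊞
⊞⊞⊞⊞⊞⊞⊞⊞⊞⊞⊞
???????????
??∘∘⊛∘≋∙???
?∘∙∘∘⊛∘∘⊛??
?∘∘⊛∙⊚⊛⊛⊛??
?⊛∘∘∘⊛⊛⊛⊞??
?∘∙∙≋⊛⊛⊛⊛??
?∘∘⊛∘∘∘∙≋??
???∙∘∘∘⊞???
???∘⊛∙⊛⊛???

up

⊞⊞⊞⊞⊞⊞⊞⊞⊞⊞⊞
⊞⊞⊞⊞⊞⊞⊞⊞⊞⊞⊞
⊞⊞⊞⊞⊞⊞⊞⊞⊞⊞⊞
???∘⊛∙∘≋???
??∘∘⊛∘≋∙???
?∘∙∘∘⊚∘∘⊛??
?∘∘⊛∙⊛⊛⊛⊛??
?⊛∘∘∘⊛⊛⊛⊞??
?∘∙∙≋⊛⊛⊛⊛??
?∘∘⊛∘∘∘∙≋??
???∙∘∘∘⊞???

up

⊞⊞⊞⊞⊞⊞⊞⊞⊞⊞⊞
⊞⊞⊞⊞⊞⊞⊞⊞⊞⊞⊞
⊞⊞⊞⊞⊞⊞⊞⊞⊞⊞⊞
⊞⊞⊞⊞⊞⊞⊞⊞⊞⊞⊞
???∘⊛∙∘≋???
??∘∘⊛⊚≋∙???
?∘∙∘∘⊛∘∘⊛??
?∘∘⊛∙⊛⊛⊛⊛??
?⊛∘∘∘⊛⊛⊛⊞??
?∘∙∙≋⊛⊛⊛⊛??
?∘∘⊛∘∘∘∙≋??

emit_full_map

??∘⊛∙∘≋?
?∘∘⊛⊚≋∙?
∘∙∘∘⊛∘∘⊛
∘∘⊛∙⊛⊛⊛⊛
⊛∘∘∘⊛⊛⊛⊞
∘∙∙≋⊛⊛⊛⊛
∘∘⊛∘∘∘∙≋
??∙∘∘∘⊞?
??∘⊛∙⊛⊛?

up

⊞⊞⊞⊞⊞⊞⊞⊞⊞⊞⊞
⊞⊞⊞⊞⊞⊞⊞⊞⊞⊞⊞
⊞⊞⊞⊞⊞⊞⊞⊞⊞⊞⊞
⊞⊞⊞⊞⊞⊞⊞⊞⊞⊞⊞
⊞⊞⊞⊞⊞⊞⊞⊞⊞⊞⊞
???∘⊛⊚∘≋???
??∘∘⊛∘≋∙???
?∘∙∘∘⊛∘∘⊛??
?∘∘⊛∙⊛⊛⊛⊛??
?⊛∘∘∘⊛⊛⊛⊞??
?∘∙∙≋⊛⊛⊛⊛??

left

⊞⊞⊞⊞⊞⊞⊞⊞⊞⊞⊞
⊞⊞⊞⊞⊞⊞⊞⊞⊞⊞⊞
⊞⊞⊞⊞⊞⊞⊞⊞⊞⊞⊞
⊞⊞⊞⊞⊞⊞⊞⊞⊞⊞⊞
⊞⊞⊞⊞⊞⊞⊞⊞⊞⊞⊞
???∘∘⊚∙∘≋??
???∘∘⊛∘≋∙??
??∘∙∘∘⊛∘∘⊛?
??∘∘⊛∙⊛⊛⊛⊛?
??⊛∘∘∘⊛⊛⊛⊞?
??∘∙∙≋⊛⊛⊛⊛?

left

⊞⊞⊞⊞⊞⊞⊞⊞⊞⊞⊞
⊞⊞⊞⊞⊞⊞⊞⊞⊞⊞⊞
⊞⊞⊞⊞⊞⊞⊞⊞⊞⊞⊞
⊞⊞⊞⊞⊞⊞⊞⊞⊞⊞⊞
⊞⊞⊞⊞⊞⊞⊞⊞⊞⊞⊞
???⊛∘⊚⊛∙∘≋?
???∘∘∘⊛∘≋∙?
???∘∙∘∘⊛∘∘⊛
???∘∘⊛∙⊛⊛⊛⊛
???⊛∘∘∘⊛⊛⊛⊞
???∘∙∙≋⊛⊛⊛⊛

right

⊞⊞⊞⊞⊞⊞⊞⊞⊞⊞⊞
⊞⊞⊞⊞⊞⊞⊞⊞⊞⊞⊞
⊞⊞⊞⊞⊞⊞⊞⊞⊞⊞⊞
⊞⊞⊞⊞⊞⊞⊞⊞⊞⊞⊞
⊞⊞⊞⊞⊞⊞⊞⊞⊞⊞⊞
??⊛∘∘⊚∙∘≋??
??∘∘∘⊛∘≋∙??
??∘∙∘∘⊛∘∘⊛?
??∘∘⊛∙⊛⊛⊛⊛?
??⊛∘∘∘⊛⊛⊛⊞?
??∘∙∙≋⊛⊛⊛⊛?

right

⊞⊞⊞⊞⊞⊞⊞⊞⊞⊞⊞
⊞⊞⊞⊞⊞⊞⊞⊞⊞⊞⊞
⊞⊞⊞⊞⊞⊞⊞⊞⊞⊞⊞
⊞⊞⊞⊞⊞⊞⊞⊞⊞⊞⊞
⊞⊞⊞⊞⊞⊞⊞⊞⊞⊞⊞
?⊛∘∘⊛⊚∘≋???
?∘∘∘⊛∘≋∙???
?∘∙∘∘⊛∘∘⊛??
?∘∘⊛∙⊛⊛⊛⊛??
?⊛∘∘∘⊛⊛⊛⊞??
?∘∙∙≋⊛⊛⊛⊛??

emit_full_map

⊛∘∘⊛⊚∘≋?
∘∘∘⊛∘≋∙?
∘∙∘∘⊛∘∘⊛
∘∘⊛∙⊛⊛⊛⊛
⊛∘∘∘⊛⊛⊛⊞
∘∙∙≋⊛⊛⊛⊛
∘∘⊛∘∘∘∙≋
??∙∘∘∘⊞?
??∘⊛∙⊛⊛?

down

⊞⊞⊞⊞⊞⊞⊞⊞⊞⊞⊞
⊞⊞⊞⊞⊞⊞⊞⊞⊞⊞⊞
⊞⊞⊞⊞⊞⊞⊞⊞⊞⊞⊞
⊞⊞⊞⊞⊞⊞⊞⊞⊞⊞⊞
?⊛∘∘⊛∙∘≋???
?∘∘∘⊛⊚≋∙???
?∘∙∘∘⊛∘∘⊛??
?∘∘⊛∙⊛⊛⊛⊛??
?⊛∘∘∘⊛⊛⊛⊞??
?∘∙∙≋⊛⊛⊛⊛??
?∘∘⊛∘∘∘∙≋??

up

⊞⊞⊞⊞⊞⊞⊞⊞⊞⊞⊞
⊞⊞⊞⊞⊞⊞⊞⊞⊞⊞⊞
⊞⊞⊞⊞⊞⊞⊞⊞⊞⊞⊞
⊞⊞⊞⊞⊞⊞⊞⊞⊞⊞⊞
⊞⊞⊞⊞⊞⊞⊞⊞⊞⊞⊞
?⊛∘∘⊛⊚∘≋???
?∘∘∘⊛∘≋∙???
?∘∙∘∘⊛∘∘⊛??
?∘∘⊛∙⊛⊛⊛⊛??
?⊛∘∘∘⊛⊛⊛⊞??
?∘∙∙≋⊛⊛⊛⊛??

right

⊞⊞⊞⊞⊞⊞⊞⊞⊞⊞⊞
⊞⊞⊞⊞⊞⊞⊞⊞⊞⊞⊞
⊞⊞⊞⊞⊞⊞⊞⊞⊞⊞⊞
⊞⊞⊞⊞⊞⊞⊞⊞⊞⊞⊞
⊞⊞⊞⊞⊞⊞⊞⊞⊞⊞⊞
⊛∘∘⊛∙⊚≋∘???
∘∘∘⊛∘≋∙⊛???
∘∙∘∘⊛∘∘⊛???
∘∘⊛∙⊛⊛⊛⊛???
⊛∘∘∘⊛⊛⊛⊞???
∘∙∙≋⊛⊛⊛⊛???

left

⊞⊞⊞⊞⊞⊞⊞⊞⊞⊞⊞
⊞⊞⊞⊞⊞⊞⊞⊞⊞⊞⊞
⊞⊞⊞⊞⊞⊞⊞⊞⊞⊞⊞
⊞⊞⊞⊞⊞⊞⊞⊞⊞⊞⊞
⊞⊞⊞⊞⊞⊞⊞⊞⊞⊞⊞
?⊛∘∘⊛⊚∘≋∘??
?∘∘∘⊛∘≋∙⊛??
?∘∙∘∘⊛∘∘⊛??
?∘∘⊛∙⊛⊛⊛⊛??
?⊛∘∘∘⊛⊛⊛⊞??
?∘∙∙≋⊛⊛⊛⊛??

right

⊞⊞⊞⊞⊞⊞⊞⊞⊞⊞⊞
⊞⊞⊞⊞⊞⊞⊞⊞⊞⊞⊞
⊞⊞⊞⊞⊞⊞⊞⊞⊞⊞⊞
⊞⊞⊞⊞⊞⊞⊞⊞⊞⊞⊞
⊞⊞⊞⊞⊞⊞⊞⊞⊞⊞⊞
⊛∘∘⊛∙⊚≋∘???
∘∘∘⊛∘≋∙⊛???
∘∙∘∘⊛∘∘⊛???
∘∘⊛∙⊛⊛⊛⊛???
⊛∘∘∘⊛⊛⊛⊞???
∘∙∙≋⊛⊛⊛⊛???

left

⊞⊞⊞⊞⊞⊞⊞⊞⊞⊞⊞
⊞⊞⊞⊞⊞⊞⊞⊞⊞⊞⊞
⊞⊞⊞⊞⊞⊞⊞⊞⊞⊞⊞
⊞⊞⊞⊞⊞⊞⊞⊞⊞⊞⊞
⊞⊞⊞⊞⊞⊞⊞⊞⊞⊞⊞
?⊛∘∘⊛⊚∘≋∘??
?∘∘∘⊛∘≋∙⊛??
?∘∙∘∘⊛∘∘⊛??
?∘∘⊛∙⊛⊛⊛⊛??
?⊛∘∘∘⊛⊛⊛⊞??
?∘∙∙≋⊛⊛⊛⊛??

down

⊞⊞⊞⊞⊞⊞⊞⊞⊞⊞⊞
⊞⊞⊞⊞⊞⊞⊞⊞⊞⊞⊞
⊞⊞⊞⊞⊞⊞⊞⊞⊞⊞⊞
⊞⊞⊞⊞⊞⊞⊞⊞⊞⊞⊞
?⊛∘∘⊛∙∘≋∘??
?∘∘∘⊛⊚≋∙⊛??
?∘∙∘∘⊛∘∘⊛??
?∘∘⊛∙⊛⊛⊛⊛??
?⊛∘∘∘⊛⊛⊛⊞??
?∘∙∙≋⊛⊛⊛⊛??
?∘∘⊛∘∘∘∙≋??

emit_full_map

⊛∘∘⊛∙∘≋∘
∘∘∘⊛⊚≋∙⊛
∘∙∘∘⊛∘∘⊛
∘∘⊛∙⊛⊛⊛⊛
⊛∘∘∘⊛⊛⊛⊞
∘∙∙≋⊛⊛⊛⊛
∘∘⊛∘∘∘∙≋
??∙∘∘∘⊞?
??∘⊛∙⊛⊛?
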